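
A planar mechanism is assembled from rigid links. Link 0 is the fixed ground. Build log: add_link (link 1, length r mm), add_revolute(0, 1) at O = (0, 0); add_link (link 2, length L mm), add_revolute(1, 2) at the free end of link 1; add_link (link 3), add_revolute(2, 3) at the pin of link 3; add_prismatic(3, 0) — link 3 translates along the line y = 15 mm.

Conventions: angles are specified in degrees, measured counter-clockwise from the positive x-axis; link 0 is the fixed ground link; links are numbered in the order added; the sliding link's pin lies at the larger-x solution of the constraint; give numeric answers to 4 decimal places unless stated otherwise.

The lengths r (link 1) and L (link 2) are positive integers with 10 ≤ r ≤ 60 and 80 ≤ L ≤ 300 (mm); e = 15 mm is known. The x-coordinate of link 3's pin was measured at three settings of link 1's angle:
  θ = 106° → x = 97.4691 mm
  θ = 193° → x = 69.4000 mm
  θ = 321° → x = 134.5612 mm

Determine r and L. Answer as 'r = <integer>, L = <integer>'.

constraint per measurement: (x − r cos θ)² + (r sin θ − e)² = L²
subtracting the θ₁ and θ₂ equations cancels the r² and L² terms:
r = (x₁² − x₂²) / (2[(x₁cos θ₁ + e sin θ₁) − (x₂cos θ₂ + e sin θ₂)]) = 40.0000 → r = 40
L² = (x₁ − r cos θ₁)² + (r sin θ₁ − e)² = 12321.0014 → L = 111.0000 → L = 111
check at θ₃=321°: x = 134.5612 (printed 134.5612) ✓

r = 40, L = 111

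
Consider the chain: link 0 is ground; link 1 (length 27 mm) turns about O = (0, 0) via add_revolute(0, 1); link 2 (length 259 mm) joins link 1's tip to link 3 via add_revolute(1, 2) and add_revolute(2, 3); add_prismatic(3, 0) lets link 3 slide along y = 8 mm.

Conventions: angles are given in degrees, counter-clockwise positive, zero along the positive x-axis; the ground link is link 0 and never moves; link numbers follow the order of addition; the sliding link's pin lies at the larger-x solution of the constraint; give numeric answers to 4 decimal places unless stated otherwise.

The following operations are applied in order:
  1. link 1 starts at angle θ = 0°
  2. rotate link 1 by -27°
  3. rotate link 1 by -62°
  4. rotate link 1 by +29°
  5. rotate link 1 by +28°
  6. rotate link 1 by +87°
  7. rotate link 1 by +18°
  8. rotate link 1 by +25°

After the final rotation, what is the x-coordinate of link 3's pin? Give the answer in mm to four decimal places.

geometry: r = 27 mm, L = 259 mm, e = 8 mm; θ starts at 0°
rotate link 1 by -27°: θ ← 0° -27° = -27°
rotate link 1 by -62°: θ ← -27° -62° = -89°
rotate link 1 by +29°: θ ← -89° +29° = -60°
rotate link 1 by +28°: θ ← -60° +28° = -32°
rotate link 1 by +87°: θ ← -32° +87° = 55°
rotate link 1 by +18°: θ ← 55° +18° = 73°
rotate link 1 by +25°: θ ← 73° +25° = 98°
crank pin P = (r cos θ, r sin θ) = (-3.757674, 26.737238)
h = r sin θ − e = 26.737238 − 8 = 18.737238
x = r cos θ + √(L² − h²) = -3.757674 + 258.321342 = 254.563669

254.5637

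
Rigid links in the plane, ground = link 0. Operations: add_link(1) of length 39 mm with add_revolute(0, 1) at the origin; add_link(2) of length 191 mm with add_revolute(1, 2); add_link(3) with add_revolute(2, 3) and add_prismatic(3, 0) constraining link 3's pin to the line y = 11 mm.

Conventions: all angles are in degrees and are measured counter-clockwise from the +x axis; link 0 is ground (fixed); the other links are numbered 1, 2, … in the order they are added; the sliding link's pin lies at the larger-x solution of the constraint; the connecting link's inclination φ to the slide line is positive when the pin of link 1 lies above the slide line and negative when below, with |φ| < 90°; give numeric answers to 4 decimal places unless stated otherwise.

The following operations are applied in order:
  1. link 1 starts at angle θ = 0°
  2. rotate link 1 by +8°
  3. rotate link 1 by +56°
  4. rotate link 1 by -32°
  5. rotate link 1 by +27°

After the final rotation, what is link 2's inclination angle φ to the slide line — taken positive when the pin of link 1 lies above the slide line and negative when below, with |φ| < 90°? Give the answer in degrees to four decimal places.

geometry: r = 39 mm, L = 191 mm, e = 11 mm; θ starts at 0°
rotate link 1 by +8°: θ ← 0° +8° = 8°
rotate link 1 by +56°: θ ← 8° +56° = 64°
rotate link 1 by -32°: θ ← 64° -32° = 32°
rotate link 1 by +27°: θ ← 32° +27° = 59°
h = r sin θ − e = 33.429525 − 11 = 22.429525
sin φ = h / L = 22.429525 / 191 = 0.11743207
φ = arcsin(0.11743207) = 6.743923°

6.7439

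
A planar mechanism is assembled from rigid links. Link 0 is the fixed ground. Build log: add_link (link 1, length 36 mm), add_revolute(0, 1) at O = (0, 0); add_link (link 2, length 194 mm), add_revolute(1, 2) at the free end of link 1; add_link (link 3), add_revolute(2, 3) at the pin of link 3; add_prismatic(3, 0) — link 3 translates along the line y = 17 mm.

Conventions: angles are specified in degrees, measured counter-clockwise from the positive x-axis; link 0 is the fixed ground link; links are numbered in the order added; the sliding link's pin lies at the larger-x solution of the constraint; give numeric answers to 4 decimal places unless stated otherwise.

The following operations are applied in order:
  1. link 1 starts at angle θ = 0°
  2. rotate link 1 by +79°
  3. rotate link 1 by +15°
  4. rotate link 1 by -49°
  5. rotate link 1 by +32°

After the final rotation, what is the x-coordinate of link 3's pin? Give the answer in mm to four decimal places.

geometry: r = 36 mm, L = 194 mm, e = 17 mm; θ starts at 0°
rotate link 1 by +79°: θ ← 0° +79° = 79°
rotate link 1 by +15°: θ ← 79° +15° = 94°
rotate link 1 by -49°: θ ← 94° -49° = 45°
rotate link 1 by +32°: θ ← 45° +32° = 77°
crank pin P = (r cos θ, r sin θ) = (8.098238, 35.077322)
h = r sin θ − e = 35.077322 − 17 = 18.077322
x = r cos θ + √(L² − h²) = 8.098238 + 193.155923 = 201.254161

201.2542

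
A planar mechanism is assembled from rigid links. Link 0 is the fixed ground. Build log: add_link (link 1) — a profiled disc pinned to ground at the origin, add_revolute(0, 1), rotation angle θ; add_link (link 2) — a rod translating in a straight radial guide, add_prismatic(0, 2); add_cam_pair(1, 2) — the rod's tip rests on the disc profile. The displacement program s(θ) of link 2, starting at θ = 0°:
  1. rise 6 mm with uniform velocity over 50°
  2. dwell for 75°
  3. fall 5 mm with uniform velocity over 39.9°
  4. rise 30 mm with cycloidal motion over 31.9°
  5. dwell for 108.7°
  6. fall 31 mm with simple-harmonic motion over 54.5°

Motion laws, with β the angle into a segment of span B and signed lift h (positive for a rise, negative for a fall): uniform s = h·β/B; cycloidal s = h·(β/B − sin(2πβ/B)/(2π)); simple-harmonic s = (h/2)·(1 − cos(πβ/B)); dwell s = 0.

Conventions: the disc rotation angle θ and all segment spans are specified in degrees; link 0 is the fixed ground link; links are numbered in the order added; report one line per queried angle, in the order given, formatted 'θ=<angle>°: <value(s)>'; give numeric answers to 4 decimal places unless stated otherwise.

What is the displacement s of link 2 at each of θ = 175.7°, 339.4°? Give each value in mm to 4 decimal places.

seg 1 [0°–50°] uniform, h=6: full span → s += 6 → s = 6.0000
seg 2 [50°–125°] dwell: s stays 6.0000
seg 3 [125°–164.9°] uniform, h=-5: full span → s += -5 → s = 1.0000
seg 4 [164.9°–196.8°] cycloidal, h=30: θ=175.7° here. β=10.8, B=31.9. 30·(0.3386 − sin(2π·0.3386)/(2π)) = 6.1024 → s = 7.1024
seg 4 [164.9°–196.8°] cycloidal, h=30: full span → s += 30 → s = 31.0000
seg 5 [196.8°–305.5°] dwell: s stays 31.0000
seg 6 [305.5°–360°] simple-harmonic, h=-31: θ=339.4° here. β=33.9, B=54.5. -31/2·(1 − cos(π·0.6220)) = -21.2972 → s = 9.7028

θ=175.7°: 7.1024
θ=339.4°: 9.7028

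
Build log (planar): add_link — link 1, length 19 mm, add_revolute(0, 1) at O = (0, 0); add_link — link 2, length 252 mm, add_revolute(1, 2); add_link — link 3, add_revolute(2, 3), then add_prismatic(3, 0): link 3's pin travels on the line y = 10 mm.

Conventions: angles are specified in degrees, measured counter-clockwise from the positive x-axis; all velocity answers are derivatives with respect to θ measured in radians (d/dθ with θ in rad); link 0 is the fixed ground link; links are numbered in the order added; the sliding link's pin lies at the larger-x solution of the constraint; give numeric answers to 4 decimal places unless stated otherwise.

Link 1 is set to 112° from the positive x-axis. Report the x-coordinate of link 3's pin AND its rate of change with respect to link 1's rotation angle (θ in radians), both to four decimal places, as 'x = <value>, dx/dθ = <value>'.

geometry: r = 19 mm, L = 252 mm, e = 10 mm
crank pin P = (r cos θ, r sin θ) = (-7.117525, 17.616493)
h = r sin θ − e = 17.616493 − 10 = 7.616493
x = r cos θ + √(L² − h²) = -7.117525 + 251.884873 = 244.767347
dx/dθ = −r sin θ − h·r cos θ/√(L² − h²) (θ in radians; h = 7.616493) = -17.401274

x = 244.7673, dx/dθ = -17.4013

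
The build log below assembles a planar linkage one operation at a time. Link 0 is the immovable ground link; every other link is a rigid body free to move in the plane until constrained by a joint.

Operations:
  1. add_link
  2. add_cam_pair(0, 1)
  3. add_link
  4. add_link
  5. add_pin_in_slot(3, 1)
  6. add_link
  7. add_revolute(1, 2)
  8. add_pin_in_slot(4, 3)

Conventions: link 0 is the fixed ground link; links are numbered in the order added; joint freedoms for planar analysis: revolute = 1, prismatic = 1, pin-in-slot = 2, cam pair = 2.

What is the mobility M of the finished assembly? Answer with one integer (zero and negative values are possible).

(L,J1,J2)=(1,0,0); link0 fixed
link1: (2,0,0)
C 0-1 [J2]: (2,0,1)
link2: (3,0,1)
link3: (4,0,1)
PS 3-1 [J2]: (4,0,2)
link4: (5,0,2)
R 1-2 [J1]: (5,1,2)
PS 4-3 [J2]: (5,1,3)
Grübler: 3·4 − 2·1 − 3 = 7

M = 7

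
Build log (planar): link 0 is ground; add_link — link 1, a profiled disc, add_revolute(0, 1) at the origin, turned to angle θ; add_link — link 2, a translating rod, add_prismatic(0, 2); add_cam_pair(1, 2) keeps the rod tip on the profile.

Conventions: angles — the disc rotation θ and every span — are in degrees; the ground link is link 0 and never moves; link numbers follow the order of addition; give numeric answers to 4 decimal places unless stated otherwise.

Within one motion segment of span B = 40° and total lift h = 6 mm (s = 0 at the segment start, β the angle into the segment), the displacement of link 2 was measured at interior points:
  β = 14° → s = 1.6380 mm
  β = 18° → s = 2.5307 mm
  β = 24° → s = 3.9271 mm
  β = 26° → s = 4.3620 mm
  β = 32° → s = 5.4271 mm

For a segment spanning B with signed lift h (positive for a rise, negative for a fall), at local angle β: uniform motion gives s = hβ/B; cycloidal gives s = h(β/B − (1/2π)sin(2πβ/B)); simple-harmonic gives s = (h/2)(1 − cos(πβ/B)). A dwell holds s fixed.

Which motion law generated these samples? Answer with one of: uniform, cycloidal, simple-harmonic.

candidates at β/B = r: uniform s = h·r (linear in β); cycloidal s = h·(r − sin(2πr)/(2π)); simple-harmonic s = (h/2)(1 − cos(πr))
β=14°: printed 1.6380 | uniform 2.1000, cycloidal 1.3274, simple-harmonic 1.6380
β=18°: printed 2.5307 | uniform 2.7000, cycloidal 2.4049, simple-harmonic 2.5307
β=24°: printed 3.9271 | uniform 3.6000, cycloidal 4.1613, simple-harmonic 3.9271
β=26°: printed 4.3620 | uniform 3.9000, cycloidal 4.6726, simple-harmonic 4.3620
β=32°: printed 5.4271 | uniform 4.8000, cycloidal 5.7082, simple-harmonic 5.4271
only one law matches every sample → simple-harmonic

simple-harmonic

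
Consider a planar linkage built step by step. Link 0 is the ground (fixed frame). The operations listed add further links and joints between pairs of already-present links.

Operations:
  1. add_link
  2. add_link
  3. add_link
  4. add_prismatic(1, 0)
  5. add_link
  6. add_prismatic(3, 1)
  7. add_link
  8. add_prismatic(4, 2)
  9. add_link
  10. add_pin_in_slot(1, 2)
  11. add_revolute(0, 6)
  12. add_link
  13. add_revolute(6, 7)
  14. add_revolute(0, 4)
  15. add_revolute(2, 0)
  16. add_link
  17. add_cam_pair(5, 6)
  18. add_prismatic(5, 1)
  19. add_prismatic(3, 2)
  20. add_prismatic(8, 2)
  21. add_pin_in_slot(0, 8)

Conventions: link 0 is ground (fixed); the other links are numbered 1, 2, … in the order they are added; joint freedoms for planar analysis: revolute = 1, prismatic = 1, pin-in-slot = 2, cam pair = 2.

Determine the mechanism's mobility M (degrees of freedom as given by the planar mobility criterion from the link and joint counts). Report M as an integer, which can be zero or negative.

L=1 J1=0 J2=0
add link → L=2 J1=0 J2=0
add link → L=3 J1=0 J2=0
add link → L=4 J1=0 J2=0
P@1,0 dof=1 J1 → L=4 J1=1 J2=0
add link → L=5 J1=1 J2=0
P@3,1 dof=1 J1 → L=5 J1=2 J2=0
add link → L=6 J1=2 J2=0
P@4,2 dof=1 J1 → L=6 J1=3 J2=0
add link → L=7 J1=3 J2=0
PS@1,2 dof=2 J2 → L=7 J1=3 J2=1
R@0,6 dof=1 J1 → L=7 J1=4 J2=1
add link → L=8 J1=4 J2=1
R@6,7 dof=1 J1 → L=8 J1=5 J2=1
R@0,4 dof=1 J1 → L=8 J1=6 J2=1
R@2,0 dof=1 J1 → L=8 J1=7 J2=1
add link → L=9 J1=7 J2=1
C@5,6 dof=2 J2 → L=9 J1=7 J2=2
P@5,1 dof=1 J1 → L=9 J1=8 J2=2
P@3,2 dof=1 J1 → L=9 J1=9 J2=2
P@8,2 dof=1 J1 → L=9 J1=10 J2=2
PS@0,8 dof=2 J2 → L=9 J1=10 J2=3
M=3(L−1)−2J1−J2=3·8−2·10−3=1

M = 1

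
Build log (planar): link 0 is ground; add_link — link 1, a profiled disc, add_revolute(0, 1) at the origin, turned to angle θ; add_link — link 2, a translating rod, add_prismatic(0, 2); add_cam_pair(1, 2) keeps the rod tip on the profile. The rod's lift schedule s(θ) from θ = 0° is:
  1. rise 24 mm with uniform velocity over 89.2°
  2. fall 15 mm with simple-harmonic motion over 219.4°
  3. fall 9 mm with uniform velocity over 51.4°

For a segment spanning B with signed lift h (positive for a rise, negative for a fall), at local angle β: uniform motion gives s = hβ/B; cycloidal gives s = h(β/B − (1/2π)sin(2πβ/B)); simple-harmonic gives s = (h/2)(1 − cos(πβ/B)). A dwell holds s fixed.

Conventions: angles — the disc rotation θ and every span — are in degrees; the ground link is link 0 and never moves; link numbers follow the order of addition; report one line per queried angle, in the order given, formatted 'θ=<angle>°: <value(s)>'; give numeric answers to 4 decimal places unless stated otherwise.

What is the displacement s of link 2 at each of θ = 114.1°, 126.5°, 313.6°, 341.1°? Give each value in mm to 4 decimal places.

seg 1 [0°–89.2°] uniform, h=24: full span → s += 24 → s = 24.0000
seg 2 [89.2°–308.6°] simple-harmonic, h=-15: θ=114.1° here. β=24.9, B=219.4. -15/2·(1 − cos(π·0.1135)) = -0.4717 → s = 23.5283
seg 2 [89.2°–308.6°] simple-harmonic, h=-15: θ=126.5° here. β=37.3, B=219.4. -15/2·(1 − cos(π·0.1700)) = -1.0445 → s = 22.9555
seg 2 [89.2°–308.6°] simple-harmonic, h=-15: full span → s += -15 → s = 9.0000
seg 3 [308.6°–360°] uniform, h=-9: θ=313.6° here. β=5, B=51.4. -9·5/51.4 = -0.8755 → s = 8.1245
seg 3 [308.6°–360°] uniform, h=-9: θ=341.1° here. β=32.5, B=51.4. -9·32.5/51.4 = -5.6907 → s = 3.3093

θ=114.1°: 23.5283
θ=126.5°: 22.9555
θ=313.6°: 8.1245
θ=341.1°: 3.3093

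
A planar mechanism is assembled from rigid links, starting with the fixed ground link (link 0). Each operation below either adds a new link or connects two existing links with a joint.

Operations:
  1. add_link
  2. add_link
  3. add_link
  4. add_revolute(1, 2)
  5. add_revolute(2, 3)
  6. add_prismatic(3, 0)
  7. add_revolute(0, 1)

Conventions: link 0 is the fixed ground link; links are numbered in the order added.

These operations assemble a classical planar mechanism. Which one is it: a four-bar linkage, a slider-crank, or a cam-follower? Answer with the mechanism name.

links: 4 (incl. ground); joints: 3 revolute, 1 prismatic, 0 higher (cam) pair, forming one closed loop
4 links, 3 revolutes + 1 prismatic in one loop → slider-crank

slider-crank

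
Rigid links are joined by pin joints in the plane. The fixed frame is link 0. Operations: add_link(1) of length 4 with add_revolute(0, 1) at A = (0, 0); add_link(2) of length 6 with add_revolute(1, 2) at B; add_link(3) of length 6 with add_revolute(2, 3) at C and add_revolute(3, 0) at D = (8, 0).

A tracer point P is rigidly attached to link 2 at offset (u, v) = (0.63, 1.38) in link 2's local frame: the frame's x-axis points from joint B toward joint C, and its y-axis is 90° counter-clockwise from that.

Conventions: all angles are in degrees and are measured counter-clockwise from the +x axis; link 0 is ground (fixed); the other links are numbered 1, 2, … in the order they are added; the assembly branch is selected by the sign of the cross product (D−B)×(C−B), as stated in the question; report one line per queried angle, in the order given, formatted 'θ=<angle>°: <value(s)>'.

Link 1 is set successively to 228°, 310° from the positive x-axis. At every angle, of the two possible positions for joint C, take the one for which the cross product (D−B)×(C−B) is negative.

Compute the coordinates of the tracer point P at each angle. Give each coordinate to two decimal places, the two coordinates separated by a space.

A=(0,0), D=(8.00,0)
θ=228°: B = A + 4.00·(cos228°, sin228°) = (-2.6765, -2.9726)
θ=228°: |BD| = 11.0826
θ=228°: circle(B,6.00) ∩ circle(D,6.00): a=5.5413, h=2.3008
θ=228°:   candidates: C₊=(2.0446,0.7303) cross=25.499; C₋=(3.2789,-3.7028) cross=-25.499
θ=228°:   branch - wants cross < 0 → take C=(3.2789,-3.7028) (cross=-25.499)
θ=228°: ex = (C−B)/|BC| = (0.9926,-0.1217); ey = (0.1217,0.9926)
θ=228°: P = B + 0.63·ex + 1.38·ey = (-1.8832,-1.6795)
θ=310°: B = A + 4.00·(cos310°, sin310°) = (2.5712, -3.0642)
θ=310°: |BD| = 6.2339
θ=310°: circle(B,6.00) ∩ circle(D,6.00): a=3.1170, h=5.1269
θ=310°:   candidates: C₊=(2.7656,2.9327) cross=31.960; C₋=(7.8056,-5.9968) cross=-31.960
θ=310°:   branch - wants cross < 0 → take C=(7.8056,-5.9968) (cross=-31.960)
θ=310°: ex = (C−B)/|BC| = (0.8724,-0.4888); ey = (0.4888,0.8724)
θ=310°: P = B + 0.63·ex + 1.38·ey = (3.7953,-2.1682)

θ=228°: -1.88 -1.68
θ=310°: 3.80 -2.17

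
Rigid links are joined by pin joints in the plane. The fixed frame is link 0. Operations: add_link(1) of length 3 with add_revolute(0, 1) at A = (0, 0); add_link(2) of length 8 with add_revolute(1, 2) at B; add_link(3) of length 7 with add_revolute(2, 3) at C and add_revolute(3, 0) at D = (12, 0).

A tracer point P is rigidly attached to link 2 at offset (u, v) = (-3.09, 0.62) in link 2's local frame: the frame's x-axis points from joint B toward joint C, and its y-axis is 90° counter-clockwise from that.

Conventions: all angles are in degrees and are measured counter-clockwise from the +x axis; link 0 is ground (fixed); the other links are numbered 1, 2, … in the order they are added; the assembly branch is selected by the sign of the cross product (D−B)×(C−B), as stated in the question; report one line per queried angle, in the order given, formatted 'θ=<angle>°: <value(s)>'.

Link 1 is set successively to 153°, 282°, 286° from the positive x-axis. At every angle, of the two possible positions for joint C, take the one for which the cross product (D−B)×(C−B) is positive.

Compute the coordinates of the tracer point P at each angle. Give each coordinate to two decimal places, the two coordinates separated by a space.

A=(0,0), D=(12.00,0)
θ=153°: B = A + 3.00·(cos153°, sin153°) = (-2.6730, 1.3620)
θ=153°: |BD| = 14.7361
θ=153°: circle(B,8.00) ∩ circle(D,7.00): a=7.8770, h=1.3974
θ=153°:   candidates: C₊=(5.2994,2.0254) cross=20.593; C₋=(5.0411,-0.7575) cross=-20.593
θ=153°:   branch + wants cross > 0 → take C=(5.2994,2.0254) (cross=20.593)
θ=153°: ex = (C−B)/|BC| = (0.9966,0.0829); ey = (-0.0829,0.9966)
θ=153°: P = B + -3.09·ex + 0.62·ey = (-5.8038,1.7236)
θ=282°: B = A + 3.00·(cos282°, sin282°) = (0.6237, -2.9344)
θ=282°: |BD| = 11.7486
θ=282°: circle(B,8.00) ∩ circle(D,7.00): a=6.5127, h=4.6460
θ=282°:   candidates: C₊=(5.7696,3.1909) cross=54.584; C₋=(8.0904,-5.8065) cross=-54.584
θ=282°:   branch + wants cross > 0 → take C=(5.7696,3.1909) (cross=54.584)
θ=282°: ex = (C−B)/|BC| = (0.6432,0.7657); ey = (-0.7657,0.6432)
θ=282°: P = B + -3.09·ex + 0.62·ey = (-1.8386,-4.9016)
θ=286°: B = A + 3.00·(cos286°, sin286°) = (0.8269, -2.8838)
θ=286°: |BD| = 11.5392
θ=286°: circle(B,8.00) ∩ circle(D,7.00): a=6.4196, h=4.7738
θ=286°:   candidates: C₊=(5.8498,3.3428) cross=55.086; C₋=(8.2358,-5.9018) cross=-55.086
θ=286°:   branch + wants cross > 0 → take C=(5.8498,3.3428) (cross=55.086)
θ=286°: ex = (C−B)/|BC| = (0.6279,0.7783); ey = (-0.7783,0.6279)
θ=286°: P = B + -3.09·ex + 0.62·ey = (-1.5957,-4.8996)

θ=153°: -5.80 1.72
θ=282°: -1.84 -4.90
θ=286°: -1.60 -4.90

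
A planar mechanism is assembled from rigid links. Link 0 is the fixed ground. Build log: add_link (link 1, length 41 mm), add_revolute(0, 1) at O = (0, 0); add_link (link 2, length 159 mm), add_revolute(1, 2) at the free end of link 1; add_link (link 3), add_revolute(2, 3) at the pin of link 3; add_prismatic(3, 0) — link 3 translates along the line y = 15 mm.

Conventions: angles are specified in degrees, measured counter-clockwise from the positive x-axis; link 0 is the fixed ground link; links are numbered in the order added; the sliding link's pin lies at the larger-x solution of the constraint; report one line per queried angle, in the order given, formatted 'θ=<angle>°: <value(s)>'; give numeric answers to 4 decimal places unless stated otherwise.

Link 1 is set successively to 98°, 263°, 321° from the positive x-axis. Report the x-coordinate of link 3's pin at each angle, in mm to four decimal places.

geometry: r = 41 mm, L = 159 mm, e = 15 mm
θ=98°: crank pin P = (r cos θ, r sin θ) = (-5.706097, 40.600991)
θ=98°: h = r sin θ − e = 40.600991 − 15 = 25.600991
θ=98°: x = r cos θ + √(L² − h²) = -5.706097 + 156.925426 = 151.219329
θ=263°: crank pin P = (r cos θ, r sin θ) = (-4.996643, -40.694392)
θ=263°: h = r sin θ − e = -40.694392 − 15 = -55.694392
θ=263°: x = r cos θ + √(L² − h²) = -4.996643 + 148.926608 = 143.929965
θ=321°: crank pin P = (r cos θ, r sin θ) = (31.862984, -25.802136)
θ=321°: h = r sin θ − e = -25.802136 − 15 = -40.802136
θ=321°: x = r cos θ + √(L² − h²) = 31.862984 + 153.675586 = 185.538570

θ=98°: 151.2193
θ=263°: 143.9300
θ=321°: 185.5386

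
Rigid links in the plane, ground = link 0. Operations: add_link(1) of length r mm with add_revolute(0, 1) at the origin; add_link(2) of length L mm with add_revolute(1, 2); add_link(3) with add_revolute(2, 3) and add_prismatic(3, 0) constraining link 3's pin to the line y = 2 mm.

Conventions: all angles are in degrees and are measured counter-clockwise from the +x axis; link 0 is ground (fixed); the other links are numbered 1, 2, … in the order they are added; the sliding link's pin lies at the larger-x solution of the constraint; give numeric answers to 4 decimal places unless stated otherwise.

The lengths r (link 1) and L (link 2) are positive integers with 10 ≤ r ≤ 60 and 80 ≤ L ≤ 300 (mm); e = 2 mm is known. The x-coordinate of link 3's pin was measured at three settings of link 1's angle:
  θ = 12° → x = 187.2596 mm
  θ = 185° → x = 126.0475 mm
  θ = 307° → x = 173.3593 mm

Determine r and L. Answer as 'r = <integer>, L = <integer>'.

constraint per measurement: (x − r cos θ)² + (r sin θ − e)² = L²
subtracting the θ₁ and θ₂ equations cancels the r² and L² terms:
r = (x₁² − x₂²) / (2[(x₁cos θ₁ + e sin θ₁) − (x₂cos θ₂ + e sin θ₂)]) = 31.0000 → r = 31
L² = (x₁ − r cos θ₁)² + (r sin θ₁ − e)² = 24648.9900 → L = 157.0000 → L = 157
check at θ₃=307°: x = 173.3593 (printed 173.3593) ✓

r = 31, L = 157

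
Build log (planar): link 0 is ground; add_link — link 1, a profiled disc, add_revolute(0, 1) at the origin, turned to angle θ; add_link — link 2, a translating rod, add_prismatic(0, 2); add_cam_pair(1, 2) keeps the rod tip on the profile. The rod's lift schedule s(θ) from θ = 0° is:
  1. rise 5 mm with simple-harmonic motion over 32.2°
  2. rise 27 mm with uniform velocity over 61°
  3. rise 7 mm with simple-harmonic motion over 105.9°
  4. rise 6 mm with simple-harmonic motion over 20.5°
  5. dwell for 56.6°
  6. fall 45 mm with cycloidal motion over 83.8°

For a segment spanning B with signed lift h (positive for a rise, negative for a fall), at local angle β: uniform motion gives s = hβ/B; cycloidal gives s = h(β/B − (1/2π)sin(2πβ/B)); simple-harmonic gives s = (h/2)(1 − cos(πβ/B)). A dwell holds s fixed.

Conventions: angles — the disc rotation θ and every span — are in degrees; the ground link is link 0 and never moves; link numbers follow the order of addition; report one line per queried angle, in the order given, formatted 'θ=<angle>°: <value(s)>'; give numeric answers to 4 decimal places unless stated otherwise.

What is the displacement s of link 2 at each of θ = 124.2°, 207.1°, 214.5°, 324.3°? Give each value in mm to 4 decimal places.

seg 1 [0°–32.2°] simple-harmonic, h=5: full span → s += 5 → s = 5.0000
seg 2 [32.2°–93.2°] uniform, h=27: full span → s += 27 → s = 32.0000
seg 3 [93.2°–199.1°] simple-harmonic, h=7: θ=124.2° here. β=31, B=105.9. 7/2·(1 − cos(π·0.2927)) = 1.3786 → s = 33.3786
seg 3 [93.2°–199.1°] simple-harmonic, h=7: full span → s += 7 → s = 39.0000
seg 4 [199.1°–219.6°] simple-harmonic, h=6: θ=207.1° here. β=8, B=20.5. 6/2·(1 − cos(π·0.3902)) = 1.9859 → s = 40.9859
seg 4 [199.1°–219.6°] simple-harmonic, h=6: θ=214.5° here. β=15.4, B=20.5. 6/2·(1 − cos(π·0.7512)) = 5.1294 → s = 44.1294
seg 4 [199.1°–219.6°] simple-harmonic, h=6: full span → s += 6 → s = 45.0000
seg 5 [219.6°–276.2°] dwell: s stays 45.0000
seg 6 [276.2°–360°] cycloidal, h=-45: θ=324.3° here. β=48.1, B=83.8. -45·(0.5740 − sin(2π·0.5740)/(2π)) = -29.0401 → s = 15.9599

θ=124.2°: 33.3786
θ=207.1°: 40.9859
θ=214.5°: 44.1294
θ=324.3°: 15.9599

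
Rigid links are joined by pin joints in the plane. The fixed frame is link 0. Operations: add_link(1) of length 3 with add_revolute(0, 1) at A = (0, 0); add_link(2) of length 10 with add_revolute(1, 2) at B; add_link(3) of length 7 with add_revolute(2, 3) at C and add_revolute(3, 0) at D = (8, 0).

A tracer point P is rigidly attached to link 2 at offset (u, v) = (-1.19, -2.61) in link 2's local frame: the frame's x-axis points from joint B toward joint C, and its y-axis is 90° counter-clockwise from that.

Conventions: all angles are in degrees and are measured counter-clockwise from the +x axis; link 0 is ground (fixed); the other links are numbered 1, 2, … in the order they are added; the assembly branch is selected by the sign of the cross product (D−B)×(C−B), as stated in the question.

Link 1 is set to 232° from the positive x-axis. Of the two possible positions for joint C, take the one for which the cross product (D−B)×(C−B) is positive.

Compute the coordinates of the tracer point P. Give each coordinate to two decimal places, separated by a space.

A=(0,0), D=(8.00,0)
B = A + 3.00·(cos232°, sin232°) = (-1.8470, -2.3640)
|BD| = 10.1268
circle(B,10.00) ∩ circle(D,7.00): a=7.5815, h=6.5208
  candidates: C₊=(4.0028,5.7465) cross=66.035; C₋=(7.0473,-6.9349) cross=-66.035
  branch + wants cross > 0 → take C=(4.0028,5.7465) (cross=66.035)
ex = (C−B)/|BC| = (0.5850,0.8111); ey = (-0.8111,0.5850)
P = B + -1.19·ex + -2.61·ey = (-0.4263,-4.8560)

-0.43 -4.86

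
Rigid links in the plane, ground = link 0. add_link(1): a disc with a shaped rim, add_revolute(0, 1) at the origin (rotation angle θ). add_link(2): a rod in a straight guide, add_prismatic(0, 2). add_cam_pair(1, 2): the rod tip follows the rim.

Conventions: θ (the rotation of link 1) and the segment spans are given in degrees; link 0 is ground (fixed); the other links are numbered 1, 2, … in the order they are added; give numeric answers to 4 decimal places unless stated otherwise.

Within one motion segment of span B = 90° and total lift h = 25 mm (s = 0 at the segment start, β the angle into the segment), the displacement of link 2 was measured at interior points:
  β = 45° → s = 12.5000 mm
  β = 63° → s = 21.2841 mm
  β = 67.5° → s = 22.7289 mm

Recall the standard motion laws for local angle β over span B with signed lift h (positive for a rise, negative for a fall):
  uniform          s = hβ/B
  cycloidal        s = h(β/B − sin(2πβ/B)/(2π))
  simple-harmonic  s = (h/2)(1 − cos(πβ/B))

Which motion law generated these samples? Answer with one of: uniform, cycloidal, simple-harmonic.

candidates at β/B = r: uniform s = h·r (linear in β); cycloidal s = h·(r − sin(2πr)/(2π)); simple-harmonic s = (h/2)(1 − cos(πr))
β=45°: printed 12.5000 | uniform 12.5000, cycloidal 12.5000, simple-harmonic 12.5000
β=63°: printed 21.2841 | uniform 17.5000, cycloidal 21.2841, simple-harmonic 19.8473
β=67.5°: printed 22.7289 | uniform 18.7500, cycloidal 22.7289, simple-harmonic 21.3388
only one law matches every sample → cycloidal

cycloidal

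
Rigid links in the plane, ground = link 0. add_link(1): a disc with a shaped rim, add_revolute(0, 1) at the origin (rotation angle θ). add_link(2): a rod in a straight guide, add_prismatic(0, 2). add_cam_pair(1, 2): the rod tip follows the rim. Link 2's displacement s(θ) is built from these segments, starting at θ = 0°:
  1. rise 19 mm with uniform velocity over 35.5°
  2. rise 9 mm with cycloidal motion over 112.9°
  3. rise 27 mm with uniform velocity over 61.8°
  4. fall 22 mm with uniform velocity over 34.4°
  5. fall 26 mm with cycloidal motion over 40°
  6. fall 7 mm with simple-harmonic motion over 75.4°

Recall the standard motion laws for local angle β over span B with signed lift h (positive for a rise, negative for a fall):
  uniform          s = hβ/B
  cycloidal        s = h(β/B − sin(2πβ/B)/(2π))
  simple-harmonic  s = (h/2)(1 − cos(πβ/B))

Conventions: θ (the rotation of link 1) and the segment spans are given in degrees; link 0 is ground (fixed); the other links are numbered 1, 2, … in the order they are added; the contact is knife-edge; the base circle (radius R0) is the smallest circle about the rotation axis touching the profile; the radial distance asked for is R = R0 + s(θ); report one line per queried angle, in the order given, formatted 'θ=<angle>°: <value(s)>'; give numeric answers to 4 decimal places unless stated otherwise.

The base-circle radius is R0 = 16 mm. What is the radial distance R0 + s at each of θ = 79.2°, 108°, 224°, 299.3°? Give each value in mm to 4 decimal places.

segment 1 (0° to 35.5°, uniform, h = 19) is passed completely: s = 0.0000 + (19) = 19.0000
θ = 79.2° falls in segment 2 (35.5° to 148.4°, cycloidal, h = 9): β = 79.2 − 35.5 = 43.7°, B = 112.9°; Δs = 9·(0.3871 − sin(2π·0.3871)/(2π)) = 2.5504; s = 19.0000 + 2.5504 = 21.5504
θ = 108° falls in segment 2 (35.5° to 148.4°, cycloidal, h = 9): β = 108 − 35.5 = 72.5°, B = 112.9°; Δs = 9·(0.6422 − sin(2π·0.6422)/(2π)) = 6.8954; s = 19.0000 + 6.8954 = 25.8954
segment 2 (35.5° to 148.4°, cycloidal, h = 9) is passed completely: s = 19.0000 + (9) = 28.0000
segment 3 (148.4° to 210.2°, uniform, h = 27) is passed completely: s = 28.0000 + (27) = 55.0000
θ = 224° falls in segment 4 (210.2° to 244.6°, uniform, h = -22): β = 224 − 210.2 = 13.8°, B = 34.4°; Δs = -22·13.8/34.4 = -8.8256; s = 55.0000 − 8.8256 = 46.1744
segment 4 (210.2° to 244.6°, uniform, h = -22) is passed completely: s = 55.0000 + (-22) = 33.0000
segment 5 (244.6° to 284.6°, cycloidal, h = -26) is passed completely: s = 33.0000 + (-26) = 7.0000
θ = 299.3° falls in segment 6 (284.6° to 360°, simple-harmonic, h = -7): β = 299.3 − 284.6 = 14.7°, B = 75.4°; Δs = -7/2·(1 − cos(π·0.1950)) = -0.6362; s = 7.0000 − 0.6362 = 6.3638
θ=79.2°: R = R0 + s = 16 + 21.5504 = 37.5504
θ=108°: R = R0 + s = 16 + 25.8954 = 41.8954
θ=224°: R = R0 + s = 16 + 46.1744 = 62.1744
θ=299.3°: R = R0 + s = 16 + 6.3638 = 22.3638

θ=79.2°: 37.5504
θ=108°: 41.8954
θ=224°: 62.1744
θ=299.3°: 22.3638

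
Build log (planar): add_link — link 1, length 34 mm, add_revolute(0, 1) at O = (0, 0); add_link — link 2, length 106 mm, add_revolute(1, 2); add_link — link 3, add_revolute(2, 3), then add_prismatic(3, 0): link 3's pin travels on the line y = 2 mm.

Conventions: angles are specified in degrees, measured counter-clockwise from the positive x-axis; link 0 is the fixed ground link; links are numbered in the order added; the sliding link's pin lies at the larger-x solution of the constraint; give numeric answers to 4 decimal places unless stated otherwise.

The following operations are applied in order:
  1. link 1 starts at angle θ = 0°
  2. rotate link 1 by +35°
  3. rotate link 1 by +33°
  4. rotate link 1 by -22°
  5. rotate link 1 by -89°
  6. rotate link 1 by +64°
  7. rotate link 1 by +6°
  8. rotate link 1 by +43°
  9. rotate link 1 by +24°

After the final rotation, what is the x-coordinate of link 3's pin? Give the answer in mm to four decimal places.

geometry: r = 34 mm, L = 106 mm, e = 2 mm; θ starts at 0°
rotate link 1 by +35°: θ ← 0° +35° = 35°
rotate link 1 by +33°: θ ← 35° +33° = 68°
rotate link 1 by -22°: θ ← 68° -22° = 46°
rotate link 1 by -89°: θ ← 46° -89° = -43°
rotate link 1 by +64°: θ ← -43° +64° = 21°
rotate link 1 by +6°: θ ← 21° +6° = 27°
rotate link 1 by +43°: θ ← 27° +43° = 70°
rotate link 1 by +24°: θ ← 70° +24° = 94°
crank pin P = (r cos θ, r sin θ) = (-2.371720, 33.917178)
h = r sin θ − e = 33.917178 − 2 = 31.917178
x = r cos θ + √(L² − h²) = -2.371720 + 101.080630 = 98.708910

98.7089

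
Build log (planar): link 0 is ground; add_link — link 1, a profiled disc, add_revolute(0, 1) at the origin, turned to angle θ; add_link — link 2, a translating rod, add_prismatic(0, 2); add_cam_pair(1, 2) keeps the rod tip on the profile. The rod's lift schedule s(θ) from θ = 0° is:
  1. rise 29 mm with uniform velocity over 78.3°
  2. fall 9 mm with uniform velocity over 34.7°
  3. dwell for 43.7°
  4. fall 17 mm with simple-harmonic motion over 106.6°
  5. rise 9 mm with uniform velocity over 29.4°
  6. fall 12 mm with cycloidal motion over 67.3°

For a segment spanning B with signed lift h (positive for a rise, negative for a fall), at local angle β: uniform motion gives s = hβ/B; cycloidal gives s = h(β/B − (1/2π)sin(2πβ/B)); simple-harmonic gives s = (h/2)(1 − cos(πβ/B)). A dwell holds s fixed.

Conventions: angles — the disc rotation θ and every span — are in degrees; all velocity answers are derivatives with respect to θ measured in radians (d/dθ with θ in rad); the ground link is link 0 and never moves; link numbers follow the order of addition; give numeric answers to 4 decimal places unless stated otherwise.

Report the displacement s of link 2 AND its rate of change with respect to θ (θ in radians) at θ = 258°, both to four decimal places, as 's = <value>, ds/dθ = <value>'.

seg 1 [0°–78.3°] uniform, h=29: full span → s += 29 → s = 29.0000
seg 2 [78.3°–113°] uniform, h=-9: full span → s += -9 → s = 20.0000
seg 3 [113°–156.7°] dwell: s stays 20.0000
seg 4 [156.7°–263.3°] simple-harmonic, h=-17: θ=258° here. β=101.3, B=106.6. -17/2·(1 − cos(π·0.9503)) = -16.8965 → s = 3.1035
velocity in seg [156.7°–263.3°] (simple-harmonic), θ in radians: β = 101.3° = 1.7680 rad, B = 106.6° = 1.8605 rad; ds/dθ = (πh/(2B)) sin(πβ/B) = (π·(-17)/(2·1.8605)) sin(π·0.9503) = -2.232726 mm/rad

s = 3.1035, ds/dθ = -2.2327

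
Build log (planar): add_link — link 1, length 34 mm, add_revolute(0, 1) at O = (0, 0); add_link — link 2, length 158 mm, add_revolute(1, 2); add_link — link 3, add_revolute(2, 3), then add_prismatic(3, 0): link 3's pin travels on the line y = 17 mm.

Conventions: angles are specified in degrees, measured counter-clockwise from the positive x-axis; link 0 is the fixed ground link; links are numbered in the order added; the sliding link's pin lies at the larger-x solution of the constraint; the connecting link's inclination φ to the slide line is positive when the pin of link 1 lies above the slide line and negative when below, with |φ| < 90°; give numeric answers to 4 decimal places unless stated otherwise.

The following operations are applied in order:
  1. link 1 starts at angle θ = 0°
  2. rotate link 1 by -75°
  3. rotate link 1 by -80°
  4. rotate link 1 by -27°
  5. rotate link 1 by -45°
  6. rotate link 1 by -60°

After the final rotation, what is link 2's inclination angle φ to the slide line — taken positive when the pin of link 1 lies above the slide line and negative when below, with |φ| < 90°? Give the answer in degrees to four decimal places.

geometry: r = 34 mm, L = 158 mm, e = 17 mm; θ starts at 0°
rotate link 1 by -75°: θ ← 0° -75° = -75°
rotate link 1 by -80°: θ ← -75° -80° = -155°
rotate link 1 by -27°: θ ← -155° -27° = -182°
rotate link 1 by -45°: θ ← -182° -45° = -227°
rotate link 1 by -60°: θ ← -227° -60° = -287°
h = r sin θ − e = 32.514362 − 17 = 15.514362
sin φ = h / L = 15.514362 / 158 = 0.09819216
φ = arcsin(0.09819216) = 5.635077°

5.6351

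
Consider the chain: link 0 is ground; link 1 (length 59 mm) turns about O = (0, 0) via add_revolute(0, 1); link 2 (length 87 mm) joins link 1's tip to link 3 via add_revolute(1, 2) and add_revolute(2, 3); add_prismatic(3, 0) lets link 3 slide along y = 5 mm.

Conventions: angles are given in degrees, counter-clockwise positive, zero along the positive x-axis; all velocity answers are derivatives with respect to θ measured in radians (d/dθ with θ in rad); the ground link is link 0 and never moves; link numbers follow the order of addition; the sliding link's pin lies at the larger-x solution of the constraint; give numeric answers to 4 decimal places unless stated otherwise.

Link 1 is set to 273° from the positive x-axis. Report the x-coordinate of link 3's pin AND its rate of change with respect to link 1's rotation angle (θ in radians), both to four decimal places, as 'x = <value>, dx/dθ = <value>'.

geometry: r = 59 mm, L = 87 mm, e = 5 mm
crank pin P = (r cos θ, r sin θ) = (3.087821, -58.919143)
h = r sin θ − e = -58.919143 − 5 = -63.919143
x = r cos θ + √(L² − h²) = 3.087821 + 59.019854 = 62.107676
dx/dθ = −r sin θ − h·r cos θ/√(L² − h²) (θ in radians; h = -63.919143) = 62.263287

x = 62.1077, dx/dθ = 62.2633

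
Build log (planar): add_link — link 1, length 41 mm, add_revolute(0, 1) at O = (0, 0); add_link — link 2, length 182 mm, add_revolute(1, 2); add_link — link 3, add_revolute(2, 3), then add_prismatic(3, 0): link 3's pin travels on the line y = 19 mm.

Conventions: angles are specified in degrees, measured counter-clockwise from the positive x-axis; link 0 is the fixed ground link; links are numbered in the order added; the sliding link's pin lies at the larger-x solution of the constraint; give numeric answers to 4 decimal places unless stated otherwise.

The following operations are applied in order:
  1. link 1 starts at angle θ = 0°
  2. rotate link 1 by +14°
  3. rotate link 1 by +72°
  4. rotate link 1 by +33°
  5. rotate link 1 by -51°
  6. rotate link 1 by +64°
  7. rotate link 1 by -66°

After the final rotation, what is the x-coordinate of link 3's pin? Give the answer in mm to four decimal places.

geometry: r = 41 mm, L = 182 mm, e = 19 mm; θ starts at 0°
rotate link 1 by +14°: θ ← 0° +14° = 14°
rotate link 1 by +72°: θ ← 14° +72° = 86°
rotate link 1 by +33°: θ ← 86° +33° = 119°
rotate link 1 by -51°: θ ← 119° -51° = 68°
rotate link 1 by +64°: θ ← 68° +64° = 132°
rotate link 1 by -66°: θ ← 132° -66° = 66°
crank pin P = (r cos θ, r sin θ) = (16.676202, 37.455364)
h = r sin θ − e = 37.455364 − 19 = 18.455364
x = r cos θ + √(L² − h²) = 16.676202 + 181.061867 = 197.738069

197.7381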